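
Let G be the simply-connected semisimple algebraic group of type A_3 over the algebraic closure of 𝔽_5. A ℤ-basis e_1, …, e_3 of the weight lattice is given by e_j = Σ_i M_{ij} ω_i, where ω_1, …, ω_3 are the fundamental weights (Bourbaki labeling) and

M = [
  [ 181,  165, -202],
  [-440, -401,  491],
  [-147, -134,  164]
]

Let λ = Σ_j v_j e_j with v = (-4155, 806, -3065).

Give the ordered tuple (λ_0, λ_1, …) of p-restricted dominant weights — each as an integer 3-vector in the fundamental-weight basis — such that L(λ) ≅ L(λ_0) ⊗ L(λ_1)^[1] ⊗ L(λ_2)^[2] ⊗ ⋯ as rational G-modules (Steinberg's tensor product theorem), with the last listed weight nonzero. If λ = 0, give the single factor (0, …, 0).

((0, 4, 1), (3, 0, 4), (2, 3, 4))

Compute c_i = Σ_j M_{ij} v_j with v = (-4155, 806, -3065):
  c_1 = 181*-4155 + 165*806 + -202*-3065 = 65
  c_2 = -440*-4155 + -401*806 + 491*-3065 = 79
  c_3 = -147*-4155 + -134*806 + 164*-3065 = 121
Writing each c_i in base p = 5:
  c_1 = 65 = 0·5^0 + 3·5^1 + 2·5^2
  c_2 = 79 = 4·5^0 + 0·5^1 + 3·5^2
  c_3 = 121 = 1·5^0 + 4·5^1 + 4·5^2
Factor λ_0 = (0, 4, 1)
Factor λ_1 = (3, 0, 4)
Factor λ_2 = (2, 3, 4)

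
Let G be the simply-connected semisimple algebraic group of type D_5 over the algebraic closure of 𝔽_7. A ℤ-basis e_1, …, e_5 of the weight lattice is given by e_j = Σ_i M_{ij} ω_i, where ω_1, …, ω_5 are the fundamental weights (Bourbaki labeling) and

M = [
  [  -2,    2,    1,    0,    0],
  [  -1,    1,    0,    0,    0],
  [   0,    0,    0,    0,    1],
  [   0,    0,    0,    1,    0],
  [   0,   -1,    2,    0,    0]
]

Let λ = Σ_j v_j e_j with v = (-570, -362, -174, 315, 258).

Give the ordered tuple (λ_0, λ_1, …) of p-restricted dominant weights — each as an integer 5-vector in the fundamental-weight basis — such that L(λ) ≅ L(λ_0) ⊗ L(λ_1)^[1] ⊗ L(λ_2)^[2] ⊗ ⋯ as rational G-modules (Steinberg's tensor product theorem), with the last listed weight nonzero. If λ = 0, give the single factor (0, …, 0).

In the fundamental-weight basis, λ has coordinates c = M·v (v = (-570, -362, -174, 315, 258)):
  c_1 = (-2)·(-570) + (2)·(-362) + (1)·(-174) + (0)·(315) + (0)·(258) = 242
  c_2 = (-1)·(-570) + (1)·(-362) + (0)·(-174) + (0)·(315) + (0)·(258) = 208
  c_3 = (0)·(-570) + (0)·(-362) + (0)·(-174) + (0)·(315) + (1)·(258) = 258
  c_4 = (0)·(-570) + (0)·(-362) + (0)·(-174) + (1)·(315) + (0)·(258) = 315
  c_5 = (0)·(-570) + (-1)·(-362) + (2)·(-174) + (0)·(315) + (0)·(258) = 14
p = 7; digits c_i = Σ_j d_{ij}·7^j, 0 ≤ d_{ij} < 7:
  c_1 = 242 = 4·7^0 + 6·7^1 + 4·7^2
  c_2 = 208 = 5·7^0 + 1·7^1 + 4·7^2
  c_3 = 258 = 6·7^0 + 1·7^1 + 5·7^2
  c_4 = 315 = 0·7^0 + 3·7^1 + 6·7^2
  c_5 = 14 = 0·7^0 + 2·7^1
p-restricted factor λ_0 = (4, 5, 6, 0, 0)
p-restricted factor λ_1 = (6, 1, 1, 3, 2)
p-restricted factor λ_2 = (4, 4, 5, 6, 0)

((4, 5, 6, 0, 0), (6, 1, 1, 3, 2), (4, 4, 5, 6, 0))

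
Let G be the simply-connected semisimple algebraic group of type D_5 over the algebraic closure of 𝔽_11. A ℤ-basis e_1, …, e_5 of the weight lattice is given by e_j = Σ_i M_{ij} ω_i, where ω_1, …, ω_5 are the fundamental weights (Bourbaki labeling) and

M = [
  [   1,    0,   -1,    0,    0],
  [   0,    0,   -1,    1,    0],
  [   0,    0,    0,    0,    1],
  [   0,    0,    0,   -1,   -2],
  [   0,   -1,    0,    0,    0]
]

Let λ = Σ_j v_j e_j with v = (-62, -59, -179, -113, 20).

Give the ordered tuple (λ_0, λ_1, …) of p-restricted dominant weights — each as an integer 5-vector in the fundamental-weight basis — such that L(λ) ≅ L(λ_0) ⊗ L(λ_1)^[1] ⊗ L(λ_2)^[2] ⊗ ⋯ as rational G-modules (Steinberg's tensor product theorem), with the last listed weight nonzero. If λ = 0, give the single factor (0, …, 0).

In the fundamental-weight basis, λ has coordinates c = M·v (v = (-62, -59, -179, -113, 20)):
  c_1 = (1)·(-62) + (0)·(-59) + (-1)·(-179) + (0)·(-113) + (0)·(20) = 117
  c_2 = (0)·(-62) + (0)·(-59) + (-1)·(-179) + (1)·(-113) + (0)·(20) = 66
  c_3 = (0)·(-62) + (0)·(-59) + (0)·(-179) + (0)·(-113) + (1)·(20) = 20
  c_4 = (0)·(-62) + (0)·(-59) + (0)·(-179) + (-1)·(-113) + (-2)·(20) = 73
  c_5 = (0)·(-62) + (-1)·(-59) + (0)·(-179) + (0)·(-113) + (0)·(20) = 59
Writing each c_i in base p = 11:
  c_1 = 117 = 7·11^0 + 10·11^1
  c_2 = 66 = 0·11^0 + 6·11^1
  c_3 = 20 = 9·11^0 + 1·11^1
  c_4 = 73 = 7·11^0 + 6·11^1
  c_5 = 59 = 4·11^0 + 5·11^1
Factor λ_0 = (7, 0, 9, 7, 4)
Factor λ_1 = (10, 6, 1, 6, 5)

((7, 0, 9, 7, 4), (10, 6, 1, 6, 5))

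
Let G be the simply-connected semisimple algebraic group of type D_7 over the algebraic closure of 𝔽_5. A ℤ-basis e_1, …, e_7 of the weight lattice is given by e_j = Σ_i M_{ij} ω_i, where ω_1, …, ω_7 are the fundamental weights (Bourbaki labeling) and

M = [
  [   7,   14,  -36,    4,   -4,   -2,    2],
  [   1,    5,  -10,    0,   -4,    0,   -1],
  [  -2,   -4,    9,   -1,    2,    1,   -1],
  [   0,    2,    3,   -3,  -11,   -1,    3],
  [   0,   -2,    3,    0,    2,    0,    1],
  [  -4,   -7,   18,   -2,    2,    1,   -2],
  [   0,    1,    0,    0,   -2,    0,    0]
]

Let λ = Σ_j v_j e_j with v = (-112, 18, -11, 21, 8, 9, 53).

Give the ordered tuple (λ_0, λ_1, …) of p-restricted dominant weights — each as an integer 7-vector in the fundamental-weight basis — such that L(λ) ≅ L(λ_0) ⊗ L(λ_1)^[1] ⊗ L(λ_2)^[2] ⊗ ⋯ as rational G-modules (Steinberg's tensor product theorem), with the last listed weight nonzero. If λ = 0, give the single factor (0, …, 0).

ω-coordinates c = M·v, v = (-112, 18, -11, 21, 8, 9, 53):
  c_1 = (7)·(-112) + (14)·(18) + (-36)·(-11) + (4)·(21) + (-4)·(8) + (-2)·(9) + (2)·(53) = 4
  c_2 = (1)·(-112) + (5)·(18) + (-10)·(-11) + (0)·(21) + (-4)·(8) + (0)·(9) + (-1)·(53) = 3
  c_3 = (-2)·(-112) + (-4)·(18) + (9)·(-11) + (-1)·(21) + (2)·(8) + (1)·(9) + (-1)·(53) = 4
  c_4 = (0)·(-112) + (2)·(18) + (3)·(-11) + (-3)·(21) + (-11)·(8) + (-1)·(9) + (3)·(53) = 2
  c_5 = (0)·(-112) + (-2)·(18) + (3)·(-11) + (0)·(21) + (2)·(8) + (0)·(9) + (1)·(53) = 0
  c_6 = (-4)·(-112) + (-7)·(18) + (18)·(-11) + (-2)·(21) + (2)·(8) + (1)·(9) + (-2)·(53) = 1
  c_7 = (0)·(-112) + (1)·(18) + (0)·(-11) + (0)·(21) + (-2)·(8) + (0)·(9) + (0)·(53) = 2
p = 5; digits c_i = Σ_j d_{ij}·5^j, 0 ≤ d_{ij} < 5:
  c_1 = 4 = 4·5^0
  c_2 = 3 = 3·5^0
  c_3 = 4 = 4·5^0
  c_4 = 2 = 2·5^0
  c_5 = 0
  c_6 = 1 = 1·5^0
  c_7 = 2 = 2·5^0
Factor λ_0 = (4, 3, 4, 2, 0, 1, 2)

((4, 3, 4, 2, 0, 1, 2),)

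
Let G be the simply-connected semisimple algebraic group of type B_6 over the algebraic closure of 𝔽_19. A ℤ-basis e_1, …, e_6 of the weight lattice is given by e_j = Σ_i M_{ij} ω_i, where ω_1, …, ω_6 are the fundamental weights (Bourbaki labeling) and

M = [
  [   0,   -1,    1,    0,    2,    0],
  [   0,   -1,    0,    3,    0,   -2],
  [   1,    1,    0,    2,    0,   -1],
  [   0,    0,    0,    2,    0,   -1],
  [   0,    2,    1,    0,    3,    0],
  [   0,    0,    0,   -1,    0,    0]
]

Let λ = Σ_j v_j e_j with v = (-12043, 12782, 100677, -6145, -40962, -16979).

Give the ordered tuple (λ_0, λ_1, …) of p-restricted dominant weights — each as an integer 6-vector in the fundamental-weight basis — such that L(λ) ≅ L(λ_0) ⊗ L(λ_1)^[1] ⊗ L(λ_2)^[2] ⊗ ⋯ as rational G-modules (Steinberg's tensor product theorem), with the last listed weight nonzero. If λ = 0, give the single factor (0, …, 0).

Change of basis e → ω: c = M·v where v = (-12043, 12782, 100677, -6145, -40962, -16979):
  c_1 = (0)·(-12043) + (-1)·(12782) + 1·100677 + (0)·(-6145) + (2)·(-40962) + (0)·(-16979) = 5971
  c_2 = (0)·(-12043) + (-1)·(12782) + 0·100677 + (3)·(-6145) + (0)·(-40962) + (-2)·(-16979) = 2741
  c_3 = (1)·(-12043) + 1·12782 + 0·100677 + (2)·(-6145) + (0)·(-40962) + (-1)·(-16979) = 5428
  c_4 = (0)·(-12043) + 0·12782 + 0·100677 + (2)·(-6145) + (0)·(-40962) + (-1)·(-16979) = 4689
  c_5 = (0)·(-12043) + 2·12782 + 1·100677 + (0)·(-6145) + (3)·(-40962) + (0)·(-16979) = 3355
  c_6 = (0)·(-12043) + 0·12782 + 0·100677 + (-1)·(-6145) + (0)·(-40962) + (0)·(-16979) = 6145
Expand coordinatewise in base 19:
  c_1 = 5971 = 5·19^0 + 10·19^1 + 16·19^2
  c_2 = 2741 = 5·19^0 + 11·19^1 + 7·19^2
  c_3 = 5428 = 13·19^0 + 0·19^1 + 15·19^2
  c_4 = 4689 = 15·19^0 + 18·19^1 + 12·19^2
  c_5 = 3355 = 11·19^0 + 5·19^1 + 9·19^2
  c_6 = 6145 = 8·19^0 + 0·19^1 + 17·19^2
Factor λ_0 = (5, 5, 13, 15, 11, 8)
Factor λ_1 = (10, 11, 0, 18, 5, 0)
Factor λ_2 = (16, 7, 15, 12, 9, 17)

((5, 5, 13, 15, 11, 8), (10, 11, 0, 18, 5, 0), (16, 7, 15, 12, 9, 17))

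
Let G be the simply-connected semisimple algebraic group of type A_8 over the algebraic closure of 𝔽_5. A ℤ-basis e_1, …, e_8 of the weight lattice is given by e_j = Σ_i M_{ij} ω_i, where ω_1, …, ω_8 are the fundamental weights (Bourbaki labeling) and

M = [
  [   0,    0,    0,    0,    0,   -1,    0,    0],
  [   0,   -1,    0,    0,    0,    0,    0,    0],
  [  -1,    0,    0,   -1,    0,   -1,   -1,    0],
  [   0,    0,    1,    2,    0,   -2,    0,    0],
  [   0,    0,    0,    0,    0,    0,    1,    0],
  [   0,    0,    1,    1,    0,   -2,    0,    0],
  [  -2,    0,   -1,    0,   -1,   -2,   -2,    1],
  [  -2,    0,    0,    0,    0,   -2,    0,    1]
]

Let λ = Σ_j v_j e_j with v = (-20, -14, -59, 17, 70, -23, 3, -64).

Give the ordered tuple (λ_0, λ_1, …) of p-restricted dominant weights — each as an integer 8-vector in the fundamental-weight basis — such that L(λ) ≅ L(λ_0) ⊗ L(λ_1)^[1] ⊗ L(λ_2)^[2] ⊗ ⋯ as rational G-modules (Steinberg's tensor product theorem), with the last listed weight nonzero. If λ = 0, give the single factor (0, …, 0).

Compute c_i = Σ_j M_{ij} v_j with v = (-20, -14, -59, 17, 70, -23, 3, -64):
  c_1 = (0)·(-20) + (0)·(-14) + (0)·(-59) + 0·17 + 0·70 + (-1)·(-23) + 0·3 + (0)·(-64) = 23
  c_2 = (0)·(-20) + (-1)·(-14) + (0)·(-59) + 0·17 + 0·70 + (0)·(-23) + 0·3 + (0)·(-64) = 14
  c_3 = (-1)·(-20) + (0)·(-14) + (0)·(-59) + (-1)·(17) + 0·70 + (-1)·(-23) + (-1)·(3) + (0)·(-64) = 23
  c_4 = (0)·(-20) + (0)·(-14) + (1)·(-59) + 2·17 + 0·70 + (-2)·(-23) + 0·3 + (0)·(-64) = 21
  c_5 = (0)·(-20) + (0)·(-14) + (0)·(-59) + 0·17 + 0·70 + (0)·(-23) + 1·3 + (0)·(-64) = 3
  c_6 = (0)·(-20) + (0)·(-14) + (1)·(-59) + 1·17 + 0·70 + (-2)·(-23) + 0·3 + (0)·(-64) = 4
  c_7 = (-2)·(-20) + (0)·(-14) + (-1)·(-59) + 0·17 + (-1)·(70) + (-2)·(-23) + (-2)·(3) + (1)·(-64) = 5
  c_8 = (-2)·(-20) + (0)·(-14) + (0)·(-59) + 0·17 + 0·70 + (-2)·(-23) + 0·3 + (1)·(-64) = 22
Expand coordinatewise in base 5:
  c_1 = 23 = 3·5^0 + 4·5^1
  c_2 = 14 = 4·5^0 + 2·5^1
  c_3 = 23 = 3·5^0 + 4·5^1
  c_4 = 21 = 1·5^0 + 4·5^1
  c_5 = 3 = 3·5^0
  c_6 = 4 = 4·5^0
  c_7 = 5 = 0·5^0 + 1·5^1
  c_8 = 22 = 2·5^0 + 4·5^1
λ_0 = (3, 4, 3, 1, 3, 4, 0, 2)
λ_1 = (4, 2, 4, 4, 0, 0, 1, 4)

((3, 4, 3, 1, 3, 4, 0, 2), (4, 2, 4, 4, 0, 0, 1, 4))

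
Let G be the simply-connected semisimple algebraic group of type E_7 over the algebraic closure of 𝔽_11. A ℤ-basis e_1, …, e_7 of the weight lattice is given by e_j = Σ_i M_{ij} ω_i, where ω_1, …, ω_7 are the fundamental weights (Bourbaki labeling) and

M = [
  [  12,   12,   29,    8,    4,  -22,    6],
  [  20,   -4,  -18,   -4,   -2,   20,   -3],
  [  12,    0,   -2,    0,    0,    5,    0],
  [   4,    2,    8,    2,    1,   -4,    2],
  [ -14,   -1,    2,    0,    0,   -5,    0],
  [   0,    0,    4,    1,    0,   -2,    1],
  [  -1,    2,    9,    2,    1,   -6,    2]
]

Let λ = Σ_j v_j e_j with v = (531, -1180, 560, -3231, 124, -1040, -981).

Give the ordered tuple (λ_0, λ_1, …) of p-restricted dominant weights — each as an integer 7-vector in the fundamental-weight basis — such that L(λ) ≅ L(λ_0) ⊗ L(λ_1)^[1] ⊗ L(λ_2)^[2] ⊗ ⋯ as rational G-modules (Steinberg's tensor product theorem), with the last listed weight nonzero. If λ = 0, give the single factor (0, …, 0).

Compute c_i = Σ_j M_{ij} v_j with v = (531, -1180, 560, -3231, 124, -1040, -981):
  c_1 = 12*531 + 12*-1180 + 29*560 + 8*-3231 + 4*124 + -22*-1040 + 6*-981 = 94
  c_2 = 20*531 + -4*-1180 + -18*560 + -4*-3231 + -2*124 + 20*-1040 + -3*-981 = 79
  c_3 = 12*531 + 0*-1180 + -2*560 + 0*-3231 + 0*124 + 5*-1040 + 0*-981 = 52
  c_4 = 4*531 + 2*-1180 + 8*560 + 2*-3231 + 1*124 + -4*-1040 + 2*-981 = 104
  c_5 = -14*531 + -1*-1180 + 2*560 + 0*-3231 + 0*124 + -5*-1040 + 0*-981 = 66
  c_6 = 0*531 + 0*-1180 + 4*560 + 1*-3231 + 0*124 + -2*-1040 + 1*-981 = 108
  c_7 = -1*531 + 2*-1180 + 9*560 + 2*-3231 + 1*124 + -6*-1040 + 2*-981 = 89
Writing each c_i in base p = 11:
  c_1 = 94 = 6·11^0 + 8·11^1
  c_2 = 79 = 2·11^0 + 7·11^1
  c_3 = 52 = 8·11^0 + 4·11^1
  c_4 = 104 = 5·11^0 + 9·11^1
  c_5 = 66 = 0·11^0 + 6·11^1
  c_6 = 108 = 9·11^0 + 9·11^1
  c_7 = 89 = 1·11^0 + 8·11^1
λ_0 = (6, 2, 8, 5, 0, 9, 1)
λ_1 = (8, 7, 4, 9, 6, 9, 8)

((6, 2, 8, 5, 0, 9, 1), (8, 7, 4, 9, 6, 9, 8))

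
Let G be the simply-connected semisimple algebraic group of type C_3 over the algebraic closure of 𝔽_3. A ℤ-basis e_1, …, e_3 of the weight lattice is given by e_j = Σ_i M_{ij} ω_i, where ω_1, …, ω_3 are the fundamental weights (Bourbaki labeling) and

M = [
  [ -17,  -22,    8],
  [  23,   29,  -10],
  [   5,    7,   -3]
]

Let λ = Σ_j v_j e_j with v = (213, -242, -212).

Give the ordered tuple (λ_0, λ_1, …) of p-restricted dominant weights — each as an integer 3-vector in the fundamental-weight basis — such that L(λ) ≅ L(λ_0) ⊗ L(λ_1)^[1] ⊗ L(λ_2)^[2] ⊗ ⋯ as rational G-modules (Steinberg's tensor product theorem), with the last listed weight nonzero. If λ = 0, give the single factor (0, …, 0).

Converting to the ω-basis (c_i = row i of M dotted with v = (213, -242, -212)):
  c_1 = (-17)·(213) + (-22)·(-242) + (8)·(-212) = 7
  c_2 = (23)·(213) + (29)·(-242) + (-10)·(-212) = 1
  c_3 = (5)·(213) + (7)·(-242) + (-3)·(-212) = 7
Expand coordinatewise in base 3:
  c_1 = 7 = 1·3^0 + 2·3^1
  c_2 = 1 = 1·3^0
  c_3 = 7 = 1·3^0 + 2·3^1
Factor λ_0 = (1, 1, 1)
Factor λ_1 = (2, 0, 2)

((1, 1, 1), (2, 0, 2))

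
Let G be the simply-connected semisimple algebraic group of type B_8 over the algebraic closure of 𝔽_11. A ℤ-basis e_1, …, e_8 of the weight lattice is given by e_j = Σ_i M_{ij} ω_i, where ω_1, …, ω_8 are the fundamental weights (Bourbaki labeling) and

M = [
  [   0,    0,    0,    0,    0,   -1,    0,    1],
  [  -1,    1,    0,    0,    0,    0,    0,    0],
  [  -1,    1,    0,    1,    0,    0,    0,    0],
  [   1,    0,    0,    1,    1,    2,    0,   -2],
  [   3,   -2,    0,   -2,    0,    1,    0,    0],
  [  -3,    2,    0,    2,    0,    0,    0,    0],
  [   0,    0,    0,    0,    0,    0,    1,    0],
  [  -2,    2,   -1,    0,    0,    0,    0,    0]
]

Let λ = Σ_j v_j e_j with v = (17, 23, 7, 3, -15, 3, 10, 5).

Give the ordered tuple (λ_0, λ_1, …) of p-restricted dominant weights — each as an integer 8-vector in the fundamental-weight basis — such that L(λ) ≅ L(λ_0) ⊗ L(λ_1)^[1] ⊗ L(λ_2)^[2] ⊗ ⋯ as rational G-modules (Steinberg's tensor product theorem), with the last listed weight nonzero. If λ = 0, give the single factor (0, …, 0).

((2, 6, 9, 1, 2, 1, 10, 5),)

Converting to the ω-basis (c_i = row i of M dotted with v = (17, 23, 7, 3, -15, 3, 10, 5)):
  c_1 = 0·17 + 0·23 + 0·7 + 0·3 + (0)·(-15) + (-1)·(3) + 0·10 + 1·5 = 2
  c_2 = (-1)·(17) + 1·23 + 0·7 + 0·3 + (0)·(-15) + 0·3 + 0·10 + 0·5 = 6
  c_3 = (-1)·(17) + 1·23 + 0·7 + 1·3 + (0)·(-15) + 0·3 + 0·10 + 0·5 = 9
  c_4 = 1·17 + 0·23 + 0·7 + 1·3 + (1)·(-15) + 2·3 + 0·10 + (-2)·(5) = 1
  c_5 = 3·17 + (-2)·(23) + 0·7 + (-2)·(3) + (0)·(-15) + 1·3 + 0·10 + 0·5 = 2
  c_6 = (-3)·(17) + 2·23 + 0·7 + 2·3 + (0)·(-15) + 0·3 + 0·10 + 0·5 = 1
  c_7 = 0·17 + 0·23 + 0·7 + 0·3 + (0)·(-15) + 0·3 + 1·10 + 0·5 = 10
  c_8 = (-2)·(17) + 2·23 + (-1)·(7) + 0·3 + (0)·(-15) + 0·3 + 0·10 + 0·5 = 5
p = 11; digits c_i = Σ_j d_{ij}·11^j, 0 ≤ d_{ij} < 11:
  c_1 = 2 = 2·11^0
  c_2 = 6 = 6·11^0
  c_3 = 9 = 9·11^0
  c_4 = 1 = 1·11^0
  c_5 = 2 = 2·11^0
  c_6 = 1 = 1·11^0
  c_7 = 10 = 10·11^0
  c_8 = 5 = 5·11^0
Factor λ_0 = (2, 6, 9, 1, 2, 1, 10, 5)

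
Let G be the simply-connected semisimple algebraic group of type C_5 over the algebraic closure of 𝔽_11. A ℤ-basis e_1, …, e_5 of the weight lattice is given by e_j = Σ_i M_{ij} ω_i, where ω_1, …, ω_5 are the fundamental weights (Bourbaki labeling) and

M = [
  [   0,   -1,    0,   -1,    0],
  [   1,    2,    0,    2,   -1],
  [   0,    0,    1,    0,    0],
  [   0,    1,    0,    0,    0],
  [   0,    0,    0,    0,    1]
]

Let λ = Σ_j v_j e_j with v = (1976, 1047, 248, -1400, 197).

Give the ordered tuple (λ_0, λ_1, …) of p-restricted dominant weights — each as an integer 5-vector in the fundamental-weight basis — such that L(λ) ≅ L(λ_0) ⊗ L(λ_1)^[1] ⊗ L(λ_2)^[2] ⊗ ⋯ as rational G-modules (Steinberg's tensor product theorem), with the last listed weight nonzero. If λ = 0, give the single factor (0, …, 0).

((1, 6, 6, 2, 10), (10, 9, 0, 7, 6), (2, 8, 2, 8, 1))

Change of basis e → ω: c = M·v where v = (1976, 1047, 248, -1400, 197):
  c_1 = (0)·(1976) + (-1)·(1047) + (0)·(248) + (-1)·(-1400) + (0)·(197) = 353
  c_2 = (1)·(1976) + (2)·(1047) + (0)·(248) + (2)·(-1400) + (-1)·(197) = 1073
  c_3 = (0)·(1976) + (0)·(1047) + (1)·(248) + (0)·(-1400) + (0)·(197) = 248
  c_4 = (0)·(1976) + (1)·(1047) + (0)·(248) + (0)·(-1400) + (0)·(197) = 1047
  c_5 = (0)·(1976) + (0)·(1047) + (0)·(248) + (0)·(-1400) + (1)·(197) = 197
Expand coordinatewise in base 11:
  c_1 = 353 = 1·11^0 + 10·11^1 + 2·11^2
  c_2 = 1073 = 6·11^0 + 9·11^1 + 8·11^2
  c_3 = 248 = 6·11^0 + 0·11^1 + 2·11^2
  c_4 = 1047 = 2·11^0 + 7·11^1 + 8·11^2
  c_5 = 197 = 10·11^0 + 6·11^1 + 1·11^2
Factor λ_0 = (1, 6, 6, 2, 10)
Factor λ_1 = (10, 9, 0, 7, 6)
Factor λ_2 = (2, 8, 2, 8, 1)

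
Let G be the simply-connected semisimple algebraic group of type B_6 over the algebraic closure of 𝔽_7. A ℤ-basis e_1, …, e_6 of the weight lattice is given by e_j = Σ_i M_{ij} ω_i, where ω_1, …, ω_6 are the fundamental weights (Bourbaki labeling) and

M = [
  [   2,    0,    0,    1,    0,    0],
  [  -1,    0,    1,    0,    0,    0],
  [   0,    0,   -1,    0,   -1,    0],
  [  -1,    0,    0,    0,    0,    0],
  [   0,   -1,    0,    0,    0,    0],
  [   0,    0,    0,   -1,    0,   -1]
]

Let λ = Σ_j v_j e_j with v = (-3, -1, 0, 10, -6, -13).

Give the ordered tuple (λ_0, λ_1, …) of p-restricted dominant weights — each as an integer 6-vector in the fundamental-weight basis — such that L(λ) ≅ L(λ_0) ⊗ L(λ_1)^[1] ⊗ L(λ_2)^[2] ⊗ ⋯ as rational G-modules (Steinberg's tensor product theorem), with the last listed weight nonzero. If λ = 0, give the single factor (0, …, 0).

((4, 3, 6, 3, 1, 3),)

Converting to the ω-basis (c_i = row i of M dotted with v = (-3, -1, 0, 10, -6, -13)):
  c_1 = (2)·(-3) + (0)·(-1) + (0)·(0) + (1)·(10) + (0)·(-6) + (0)·(-13) = 4
  c_2 = (-1)·(-3) + (0)·(-1) + (1)·(0) + (0)·(10) + (0)·(-6) + (0)·(-13) = 3
  c_3 = (0)·(-3) + (0)·(-1) + (-1)·(0) + (0)·(10) + (-1)·(-6) + (0)·(-13) = 6
  c_4 = (-1)·(-3) + (0)·(-1) + (0)·(0) + (0)·(10) + (0)·(-6) + (0)·(-13) = 3
  c_5 = (0)·(-3) + (-1)·(-1) + (0)·(0) + (0)·(10) + (0)·(-6) + (0)·(-13) = 1
  c_6 = (0)·(-3) + (0)·(-1) + (0)·(0) + (-1)·(10) + (0)·(-6) + (-1)·(-13) = 3
Expand coordinatewise in base 7:
  c_1 = 4 = 4·7^0
  c_2 = 3 = 3·7^0
  c_3 = 6 = 6·7^0
  c_4 = 3 = 3·7^0
  c_5 = 1 = 1·7^0
  c_6 = 3 = 3·7^0
Factor λ_0 = (4, 3, 6, 3, 1, 3)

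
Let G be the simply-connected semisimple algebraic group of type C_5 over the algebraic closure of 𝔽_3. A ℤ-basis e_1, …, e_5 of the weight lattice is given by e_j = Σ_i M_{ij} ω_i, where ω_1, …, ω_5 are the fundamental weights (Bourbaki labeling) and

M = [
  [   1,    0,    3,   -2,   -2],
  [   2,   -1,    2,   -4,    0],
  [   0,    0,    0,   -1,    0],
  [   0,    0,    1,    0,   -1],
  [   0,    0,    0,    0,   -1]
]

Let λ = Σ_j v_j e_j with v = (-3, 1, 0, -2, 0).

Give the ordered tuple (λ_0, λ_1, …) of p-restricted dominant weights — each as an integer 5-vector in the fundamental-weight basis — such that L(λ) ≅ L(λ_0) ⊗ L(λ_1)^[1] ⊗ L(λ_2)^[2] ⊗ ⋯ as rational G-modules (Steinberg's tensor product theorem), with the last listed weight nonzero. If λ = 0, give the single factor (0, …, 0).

((1, 1, 2, 0, 0),)

Converting to the ω-basis (c_i = row i of M dotted with v = (-3, 1, 0, -2, 0)):
  c_1 = (1)·(-3) + (0)·(1) + (3)·(0) + (-2)·(-2) + (-2)·(0) = 1
  c_2 = (2)·(-3) + (-1)·(1) + (2)·(0) + (-4)·(-2) + (0)·(0) = 1
  c_3 = (0)·(-3) + (0)·(1) + (0)·(0) + (-1)·(-2) + (0)·(0) = 2
  c_4 = (0)·(-3) + (0)·(1) + (1)·(0) + (0)·(-2) + (-1)·(0) = 0
  c_5 = (0)·(-3) + (0)·(1) + (0)·(0) + (0)·(-2) + (-1)·(0) = 0
Base-3 expansion of each c_i:
  c_1 = 1 = 1·3^0
  c_2 = 1 = 1·3^0
  c_3 = 2 = 2·3^0
  c_4 = 0
  c_5 = 0
Factor λ_0 = (1, 1, 2, 0, 0)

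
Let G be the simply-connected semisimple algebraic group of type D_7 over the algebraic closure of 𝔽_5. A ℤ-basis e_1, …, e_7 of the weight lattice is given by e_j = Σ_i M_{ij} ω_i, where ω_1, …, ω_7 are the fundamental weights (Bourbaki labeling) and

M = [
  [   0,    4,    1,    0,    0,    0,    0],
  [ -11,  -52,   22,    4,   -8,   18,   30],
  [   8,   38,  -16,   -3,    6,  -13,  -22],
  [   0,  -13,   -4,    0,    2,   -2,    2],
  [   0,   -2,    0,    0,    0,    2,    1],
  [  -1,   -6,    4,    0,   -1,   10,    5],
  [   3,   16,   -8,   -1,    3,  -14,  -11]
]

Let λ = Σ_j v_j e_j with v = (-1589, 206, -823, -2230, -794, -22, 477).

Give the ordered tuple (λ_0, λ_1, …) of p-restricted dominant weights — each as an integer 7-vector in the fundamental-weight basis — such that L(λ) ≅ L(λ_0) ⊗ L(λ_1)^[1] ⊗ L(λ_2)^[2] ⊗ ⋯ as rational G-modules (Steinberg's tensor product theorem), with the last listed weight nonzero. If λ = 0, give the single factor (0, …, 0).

((1, 2, 2, 4, 1, 0, 2), (0, 1, 0, 4, 4, 4, 4))

Converting to the ω-basis (c_i = row i of M dotted with v = (-1589, 206, -823, -2230, -794, -22, 477)):
  c_1 = (0)·(-1589) + (4)·(206) + (1)·(-823) + (0)·(-2230) + (0)·(-794) + (0)·(-22) + (0)·(477) = 1
  c_2 = (-11)·(-1589) + (-52)·(206) + (22)·(-823) + (4)·(-2230) + (-8)·(-794) + (18)·(-22) + (30)·(477) = 7
  c_3 = (8)·(-1589) + (38)·(206) + (-16)·(-823) + (-3)·(-2230) + (6)·(-794) + (-13)·(-22) + (-22)·(477) = 2
  c_4 = (0)·(-1589) + (-13)·(206) + (-4)·(-823) + (0)·(-2230) + (2)·(-794) + (-2)·(-22) + (2)·(477) = 24
  c_5 = (0)·(-1589) + (-2)·(206) + (0)·(-823) + (0)·(-2230) + (0)·(-794) + (2)·(-22) + (1)·(477) = 21
  c_6 = (-1)·(-1589) + (-6)·(206) + (4)·(-823) + (0)·(-2230) + (-1)·(-794) + (10)·(-22) + (5)·(477) = 20
  c_7 = (3)·(-1589) + (16)·(206) + (-8)·(-823) + (-1)·(-2230) + (3)·(-794) + (-14)·(-22) + (-11)·(477) = 22
Writing each c_i in base p = 5:
  c_1 = 1 = 1·5^0
  c_2 = 7 = 2·5^0 + 1·5^1
  c_3 = 2 = 2·5^0
  c_4 = 24 = 4·5^0 + 4·5^1
  c_5 = 21 = 1·5^0 + 4·5^1
  c_6 = 20 = 0·5^0 + 4·5^1
  c_7 = 22 = 2·5^0 + 4·5^1
p-restricted factor λ_0 = (1, 2, 2, 4, 1, 0, 2)
p-restricted factor λ_1 = (0, 1, 0, 4, 4, 4, 4)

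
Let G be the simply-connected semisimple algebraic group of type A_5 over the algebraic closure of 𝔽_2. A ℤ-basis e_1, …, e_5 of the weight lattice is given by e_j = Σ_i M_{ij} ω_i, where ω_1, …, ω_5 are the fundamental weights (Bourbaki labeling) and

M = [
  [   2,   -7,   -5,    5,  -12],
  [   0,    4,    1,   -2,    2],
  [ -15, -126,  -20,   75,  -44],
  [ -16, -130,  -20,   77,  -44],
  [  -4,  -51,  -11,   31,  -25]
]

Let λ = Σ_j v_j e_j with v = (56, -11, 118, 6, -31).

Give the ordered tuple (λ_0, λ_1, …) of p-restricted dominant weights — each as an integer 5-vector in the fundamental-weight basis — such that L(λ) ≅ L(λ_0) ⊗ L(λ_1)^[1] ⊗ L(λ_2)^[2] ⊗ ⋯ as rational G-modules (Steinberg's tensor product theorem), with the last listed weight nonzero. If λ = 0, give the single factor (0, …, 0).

((1, 0, 0, 0, 0),)

Converting to the ω-basis (c_i = row i of M dotted with v = (56, -11, 118, 6, -31)):
  c_1 = 2*56 + -7*-11 + -5*118 + 5*6 + -12*-31 = 1
  c_2 = 0*56 + 4*-11 + 1*118 + -2*6 + 2*-31 = 0
  c_3 = -15*56 + -126*-11 + -20*118 + 75*6 + -44*-31 = 0
  c_4 = -16*56 + -130*-11 + -20*118 + 77*6 + -44*-31 = 0
  c_5 = -4*56 + -51*-11 + -11*118 + 31*6 + -25*-31 = 0
Writing each c_i in base p = 2:
  c_1 = 1 = 1·2^0
  c_2 = 0
  c_3 = 0
  c_4 = 0
  c_5 = 0
Factor λ_0 = (1, 0, 0, 0, 0)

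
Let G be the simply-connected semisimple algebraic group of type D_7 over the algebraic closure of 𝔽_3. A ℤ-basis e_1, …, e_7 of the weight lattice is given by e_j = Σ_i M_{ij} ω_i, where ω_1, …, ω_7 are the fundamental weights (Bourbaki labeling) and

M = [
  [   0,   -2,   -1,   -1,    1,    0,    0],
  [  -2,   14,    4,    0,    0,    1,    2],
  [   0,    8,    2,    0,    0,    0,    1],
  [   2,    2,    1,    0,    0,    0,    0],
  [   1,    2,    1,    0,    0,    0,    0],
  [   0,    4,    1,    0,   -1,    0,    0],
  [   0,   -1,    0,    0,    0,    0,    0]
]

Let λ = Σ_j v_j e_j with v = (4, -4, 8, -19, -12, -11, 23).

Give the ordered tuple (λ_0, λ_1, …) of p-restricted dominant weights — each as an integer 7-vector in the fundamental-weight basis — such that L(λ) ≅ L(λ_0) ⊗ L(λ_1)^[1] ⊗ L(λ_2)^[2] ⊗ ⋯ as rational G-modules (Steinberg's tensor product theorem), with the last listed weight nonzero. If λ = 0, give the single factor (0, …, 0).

In the fundamental-weight basis, λ has coordinates c = M·v (v = (4, -4, 8, -19, -12, -11, 23)):
  c_1 = 0*4 + -2*-4 + -1*8 + -1*-19 + 1*-12 + 0*-11 + 0*23 = 7
  c_2 = -2*4 + 14*-4 + 4*8 + 0*-19 + 0*-12 + 1*-11 + 2*23 = 3
  c_3 = 0*4 + 8*-4 + 2*8 + 0*-19 + 0*-12 + 0*-11 + 1*23 = 7
  c_4 = 2*4 + 2*-4 + 1*8 + 0*-19 + 0*-12 + 0*-11 + 0*23 = 8
  c_5 = 1*4 + 2*-4 + 1*8 + 0*-19 + 0*-12 + 0*-11 + 0*23 = 4
  c_6 = 0*4 + 4*-4 + 1*8 + 0*-19 + -1*-12 + 0*-11 + 0*23 = 4
  c_7 = 0*4 + -1*-4 + 0*8 + 0*-19 + 0*-12 + 0*-11 + 0*23 = 4
Base-3 expansion of each c_i:
  c_1 = 7 = 1·3^0 + 2·3^1
  c_2 = 3 = 0·3^0 + 1·3^1
  c_3 = 7 = 1·3^0 + 2·3^1
  c_4 = 8 = 2·3^0 + 2·3^1
  c_5 = 4 = 1·3^0 + 1·3^1
  c_6 = 4 = 1·3^0 + 1·3^1
  c_7 = 4 = 1·3^0 + 1·3^1
λ_0 = (1, 0, 1, 2, 1, 1, 1)
λ_1 = (2, 1, 2, 2, 1, 1, 1)

((1, 0, 1, 2, 1, 1, 1), (2, 1, 2, 2, 1, 1, 1))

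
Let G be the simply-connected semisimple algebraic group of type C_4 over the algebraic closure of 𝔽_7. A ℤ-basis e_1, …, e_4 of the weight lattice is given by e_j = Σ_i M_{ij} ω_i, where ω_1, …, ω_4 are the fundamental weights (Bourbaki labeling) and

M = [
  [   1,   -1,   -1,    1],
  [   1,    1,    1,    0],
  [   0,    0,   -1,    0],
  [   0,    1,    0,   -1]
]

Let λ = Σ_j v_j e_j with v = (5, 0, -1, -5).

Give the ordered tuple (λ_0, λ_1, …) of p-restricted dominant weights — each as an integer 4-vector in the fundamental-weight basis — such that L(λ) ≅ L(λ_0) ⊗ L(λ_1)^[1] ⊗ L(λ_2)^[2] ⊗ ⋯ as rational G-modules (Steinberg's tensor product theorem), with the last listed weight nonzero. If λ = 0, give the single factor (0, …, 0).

((1, 4, 1, 5),)

Compute c_i = Σ_j M_{ij} v_j with v = (5, 0, -1, -5):
  c_1 = (1)·(5) + (-1)·(0) + (-1)·(-1) + (1)·(-5) = 1
  c_2 = (1)·(5) + (1)·(0) + (1)·(-1) + (0)·(-5) = 4
  c_3 = (0)·(5) + (0)·(0) + (-1)·(-1) + (0)·(-5) = 1
  c_4 = (0)·(5) + (1)·(0) + (0)·(-1) + (-1)·(-5) = 5
Writing each c_i in base p = 7:
  c_1 = 1 = 1·7^0
  c_2 = 4 = 4·7^0
  c_3 = 1 = 1·7^0
  c_4 = 5 = 5·7^0
λ_0 = (1, 4, 1, 5)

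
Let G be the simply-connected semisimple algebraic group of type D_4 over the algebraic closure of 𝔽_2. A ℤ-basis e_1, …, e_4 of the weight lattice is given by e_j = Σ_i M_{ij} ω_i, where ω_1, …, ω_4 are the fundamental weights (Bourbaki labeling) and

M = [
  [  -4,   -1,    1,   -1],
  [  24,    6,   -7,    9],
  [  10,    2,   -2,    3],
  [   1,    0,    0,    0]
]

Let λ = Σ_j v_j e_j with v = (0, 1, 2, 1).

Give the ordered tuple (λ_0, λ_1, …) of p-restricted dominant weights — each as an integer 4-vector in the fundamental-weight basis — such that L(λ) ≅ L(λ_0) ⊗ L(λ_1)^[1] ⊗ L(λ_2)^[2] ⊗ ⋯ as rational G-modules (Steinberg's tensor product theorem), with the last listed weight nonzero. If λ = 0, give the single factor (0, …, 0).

In the fundamental-weight basis, λ has coordinates c = M·v (v = (0, 1, 2, 1)):
  c_1 = -4*0 + -1*1 + 1*2 + -1*1 = 0
  c_2 = 24*0 + 6*1 + -7*2 + 9*1 = 1
  c_3 = 10*0 + 2*1 + -2*2 + 3*1 = 1
  c_4 = 1*0 + 0*1 + 0*2 + 0*1 = 0
Expand coordinatewise in base 2:
  c_1 = 0
  c_2 = 1 = 1·2^0
  c_3 = 1 = 1·2^0
  c_4 = 0
λ_0 = (0, 1, 1, 0)

((0, 1, 1, 0),)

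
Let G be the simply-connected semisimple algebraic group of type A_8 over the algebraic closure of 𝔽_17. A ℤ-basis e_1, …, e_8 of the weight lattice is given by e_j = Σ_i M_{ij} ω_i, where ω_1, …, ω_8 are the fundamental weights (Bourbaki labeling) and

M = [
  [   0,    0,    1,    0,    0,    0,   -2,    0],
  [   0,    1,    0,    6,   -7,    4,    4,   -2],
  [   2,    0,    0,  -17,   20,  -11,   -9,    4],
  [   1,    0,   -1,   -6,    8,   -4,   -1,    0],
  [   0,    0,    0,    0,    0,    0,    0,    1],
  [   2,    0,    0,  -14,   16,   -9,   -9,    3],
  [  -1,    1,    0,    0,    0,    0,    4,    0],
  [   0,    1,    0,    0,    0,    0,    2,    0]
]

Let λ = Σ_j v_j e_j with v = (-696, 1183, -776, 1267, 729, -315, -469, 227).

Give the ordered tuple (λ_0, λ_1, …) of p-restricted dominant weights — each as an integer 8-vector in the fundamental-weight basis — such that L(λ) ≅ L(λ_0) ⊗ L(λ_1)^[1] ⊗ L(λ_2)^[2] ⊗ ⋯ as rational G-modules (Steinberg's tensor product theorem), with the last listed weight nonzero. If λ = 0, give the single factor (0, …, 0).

((9, 7, 5, 5, 6, 16, 3, 7), (9, 5, 14, 2, 13, 15, 0, 14))

Compute c_i = Σ_j M_{ij} v_j with v = (-696, 1183, -776, 1267, 729, -315, -469, 227):
  c_1 = (0)·(-696) + (0)·(1183) + (1)·(-776) + (0)·(1267) + (0)·(729) + (0)·(-315) + (-2)·(-469) + (0)·(227) = 162
  c_2 = (0)·(-696) + (1)·(1183) + (0)·(-776) + (6)·(1267) + (-7)·(729) + (4)·(-315) + (4)·(-469) + (-2)·(227) = 92
  c_3 = (2)·(-696) + (0)·(1183) + (0)·(-776) + (-17)·(1267) + (20)·(729) + (-11)·(-315) + (-9)·(-469) + (4)·(227) = 243
  c_4 = (1)·(-696) + (0)·(1183) + (-1)·(-776) + (-6)·(1267) + (8)·(729) + (-4)·(-315) + (-1)·(-469) + (0)·(227) = 39
  c_5 = (0)·(-696) + (0)·(1183) + (0)·(-776) + (0)·(1267) + (0)·(729) + (0)·(-315) + (0)·(-469) + (1)·(227) = 227
  c_6 = (2)·(-696) + (0)·(1183) + (0)·(-776) + (-14)·(1267) + (16)·(729) + (-9)·(-315) + (-9)·(-469) + (3)·(227) = 271
  c_7 = (-1)·(-696) + (1)·(1183) + (0)·(-776) + (0)·(1267) + (0)·(729) + (0)·(-315) + (4)·(-469) + (0)·(227) = 3
  c_8 = (0)·(-696) + (1)·(1183) + (0)·(-776) + (0)·(1267) + (0)·(729) + (0)·(-315) + (2)·(-469) + (0)·(227) = 245
Writing each c_i in base p = 17:
  c_1 = 162 = 9·17^0 + 9·17^1
  c_2 = 92 = 7·17^0 + 5·17^1
  c_3 = 243 = 5·17^0 + 14·17^1
  c_4 = 39 = 5·17^0 + 2·17^1
  c_5 = 227 = 6·17^0 + 13·17^1
  c_6 = 271 = 16·17^0 + 15·17^1
  c_7 = 3 = 3·17^0
  c_8 = 245 = 7·17^0 + 14·17^1
λ_0 = (9, 7, 5, 5, 6, 16, 3, 7)
λ_1 = (9, 5, 14, 2, 13, 15, 0, 14)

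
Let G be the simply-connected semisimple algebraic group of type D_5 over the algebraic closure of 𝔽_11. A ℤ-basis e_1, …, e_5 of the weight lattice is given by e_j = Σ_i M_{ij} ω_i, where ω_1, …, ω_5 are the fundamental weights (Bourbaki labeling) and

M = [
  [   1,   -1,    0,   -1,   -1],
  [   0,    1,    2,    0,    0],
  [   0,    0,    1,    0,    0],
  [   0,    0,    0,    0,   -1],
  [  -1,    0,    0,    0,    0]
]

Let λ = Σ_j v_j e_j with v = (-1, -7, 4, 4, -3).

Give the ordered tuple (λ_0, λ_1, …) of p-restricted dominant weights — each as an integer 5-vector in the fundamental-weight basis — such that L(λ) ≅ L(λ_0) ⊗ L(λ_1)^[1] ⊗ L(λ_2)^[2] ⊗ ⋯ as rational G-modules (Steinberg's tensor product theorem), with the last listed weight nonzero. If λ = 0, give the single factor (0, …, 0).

Change of basis e → ω: c = M·v where v = (-1, -7, 4, 4, -3):
  c_1 = (1)·(-1) + (-1)·(-7) + 0·4 + (-1)·(4) + (-1)·(-3) = 5
  c_2 = (0)·(-1) + (1)·(-7) + 2·4 + 0·4 + (0)·(-3) = 1
  c_3 = (0)·(-1) + (0)·(-7) + 1·4 + 0·4 + (0)·(-3) = 4
  c_4 = (0)·(-1) + (0)·(-7) + 0·4 + 0·4 + (-1)·(-3) = 3
  c_5 = (-1)·(-1) + (0)·(-7) + 0·4 + 0·4 + (0)·(-3) = 1
Base-11 expansion of each c_i:
  c_1 = 5 = 5·11^0
  c_2 = 1 = 1·11^0
  c_3 = 4 = 4·11^0
  c_4 = 3 = 3·11^0
  c_5 = 1 = 1·11^0
p-restricted factor λ_0 = (5, 1, 4, 3, 1)

((5, 1, 4, 3, 1),)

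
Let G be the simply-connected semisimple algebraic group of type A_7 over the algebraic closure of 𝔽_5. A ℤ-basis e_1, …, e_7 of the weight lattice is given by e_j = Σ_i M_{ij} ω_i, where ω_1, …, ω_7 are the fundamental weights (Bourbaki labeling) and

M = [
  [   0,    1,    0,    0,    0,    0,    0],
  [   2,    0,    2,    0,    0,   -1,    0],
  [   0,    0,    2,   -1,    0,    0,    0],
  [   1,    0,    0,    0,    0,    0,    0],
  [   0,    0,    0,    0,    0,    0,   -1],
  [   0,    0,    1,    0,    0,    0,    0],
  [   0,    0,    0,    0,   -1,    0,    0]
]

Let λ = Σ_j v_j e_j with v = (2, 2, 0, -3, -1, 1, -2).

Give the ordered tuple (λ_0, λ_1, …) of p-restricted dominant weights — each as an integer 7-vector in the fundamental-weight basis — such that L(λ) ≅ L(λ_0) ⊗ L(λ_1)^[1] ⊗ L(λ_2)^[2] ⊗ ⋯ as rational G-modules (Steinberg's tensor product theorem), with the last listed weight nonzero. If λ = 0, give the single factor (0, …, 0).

((2, 3, 3, 2, 2, 0, 1),)

Converting to the ω-basis (c_i = row i of M dotted with v = (2, 2, 0, -3, -1, 1, -2)):
  c_1 = (0)·(2) + (1)·(2) + (0)·(0) + (0)·(-3) + (0)·(-1) + (0)·(1) + (0)·(-2) = 2
  c_2 = (2)·(2) + (0)·(2) + (2)·(0) + (0)·(-3) + (0)·(-1) + (-1)·(1) + (0)·(-2) = 3
  c_3 = (0)·(2) + (0)·(2) + (2)·(0) + (-1)·(-3) + (0)·(-1) + (0)·(1) + (0)·(-2) = 3
  c_4 = (1)·(2) + (0)·(2) + (0)·(0) + (0)·(-3) + (0)·(-1) + (0)·(1) + (0)·(-2) = 2
  c_5 = (0)·(2) + (0)·(2) + (0)·(0) + (0)·(-3) + (0)·(-1) + (0)·(1) + (-1)·(-2) = 2
  c_6 = (0)·(2) + (0)·(2) + (1)·(0) + (0)·(-3) + (0)·(-1) + (0)·(1) + (0)·(-2) = 0
  c_7 = (0)·(2) + (0)·(2) + (0)·(0) + (0)·(-3) + (-1)·(-1) + (0)·(1) + (0)·(-2) = 1
p = 5; digits c_i = Σ_j d_{ij}·5^j, 0 ≤ d_{ij} < 5:
  c_1 = 2 = 2·5^0
  c_2 = 3 = 3·5^0
  c_3 = 3 = 3·5^0
  c_4 = 2 = 2·5^0
  c_5 = 2 = 2·5^0
  c_6 = 0
  c_7 = 1 = 1·5^0
Factor λ_0 = (2, 3, 3, 2, 2, 0, 1)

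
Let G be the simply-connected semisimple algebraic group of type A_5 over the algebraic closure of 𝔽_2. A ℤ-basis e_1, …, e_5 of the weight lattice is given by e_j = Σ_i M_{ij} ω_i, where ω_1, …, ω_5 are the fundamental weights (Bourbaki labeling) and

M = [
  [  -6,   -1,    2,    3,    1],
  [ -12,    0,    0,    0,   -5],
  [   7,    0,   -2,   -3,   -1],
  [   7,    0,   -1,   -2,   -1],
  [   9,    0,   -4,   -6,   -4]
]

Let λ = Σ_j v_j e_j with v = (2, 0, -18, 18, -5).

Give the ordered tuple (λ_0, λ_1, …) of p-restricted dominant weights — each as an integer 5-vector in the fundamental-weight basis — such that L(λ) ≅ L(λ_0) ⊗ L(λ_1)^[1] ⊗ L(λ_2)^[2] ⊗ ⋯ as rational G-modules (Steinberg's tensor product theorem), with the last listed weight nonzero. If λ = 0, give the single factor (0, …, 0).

((1, 1, 1, 1, 0), (0, 0, 0, 0, 1))

Change of basis e → ω: c = M·v where v = (2, 0, -18, 18, -5):
  c_1 = -6*2 + -1*0 + 2*-18 + 3*18 + 1*-5 = 1
  c_2 = -12*2 + 0*0 + 0*-18 + 0*18 + -5*-5 = 1
  c_3 = 7*2 + 0*0 + -2*-18 + -3*18 + -1*-5 = 1
  c_4 = 7*2 + 0*0 + -1*-18 + -2*18 + -1*-5 = 1
  c_5 = 9*2 + 0*0 + -4*-18 + -6*18 + -4*-5 = 2
Base-2 expansion of each c_i:
  c_1 = 1 = 1·2^0
  c_2 = 1 = 1·2^0
  c_3 = 1 = 1·2^0
  c_4 = 1 = 1·2^0
  c_5 = 2 = 0·2^0 + 1·2^1
Factor λ_0 = (1, 1, 1, 1, 0)
Factor λ_1 = (0, 0, 0, 0, 1)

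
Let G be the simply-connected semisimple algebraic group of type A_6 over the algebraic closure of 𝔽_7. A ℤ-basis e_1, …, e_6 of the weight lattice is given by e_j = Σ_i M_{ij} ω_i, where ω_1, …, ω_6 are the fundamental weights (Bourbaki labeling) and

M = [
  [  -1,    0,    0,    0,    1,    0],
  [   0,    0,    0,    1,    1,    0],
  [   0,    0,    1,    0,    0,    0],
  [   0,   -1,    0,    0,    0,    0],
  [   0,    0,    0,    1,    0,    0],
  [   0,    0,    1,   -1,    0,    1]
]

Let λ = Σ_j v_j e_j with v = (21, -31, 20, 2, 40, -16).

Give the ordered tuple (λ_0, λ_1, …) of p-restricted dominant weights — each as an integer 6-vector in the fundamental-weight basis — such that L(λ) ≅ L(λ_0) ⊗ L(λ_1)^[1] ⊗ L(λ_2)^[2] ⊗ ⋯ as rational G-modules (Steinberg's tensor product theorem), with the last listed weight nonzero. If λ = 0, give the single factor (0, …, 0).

Compute c_i = Σ_j M_{ij} v_j with v = (21, -31, 20, 2, 40, -16):
  c_1 = (-1)·(21) + (0)·(-31) + 0·20 + 0·2 + 1·40 + (0)·(-16) = 19
  c_2 = 0·21 + (0)·(-31) + 0·20 + 1·2 + 1·40 + (0)·(-16) = 42
  c_3 = 0·21 + (0)·(-31) + 1·20 + 0·2 + 0·40 + (0)·(-16) = 20
  c_4 = 0·21 + (-1)·(-31) + 0·20 + 0·2 + 0·40 + (0)·(-16) = 31
  c_5 = 0·21 + (0)·(-31) + 0·20 + 1·2 + 0·40 + (0)·(-16) = 2
  c_6 = 0·21 + (0)·(-31) + 1·20 + (-1)·(2) + 0·40 + (1)·(-16) = 2
Base-7 expansion of each c_i:
  c_1 = 19 = 5·7^0 + 2·7^1
  c_2 = 42 = 0·7^0 + 6·7^1
  c_3 = 20 = 6·7^0 + 2·7^1
  c_4 = 31 = 3·7^0 + 4·7^1
  c_5 = 2 = 2·7^0
  c_6 = 2 = 2·7^0
Factor λ_0 = (5, 0, 6, 3, 2, 2)
Factor λ_1 = (2, 6, 2, 4, 0, 0)

((5, 0, 6, 3, 2, 2), (2, 6, 2, 4, 0, 0))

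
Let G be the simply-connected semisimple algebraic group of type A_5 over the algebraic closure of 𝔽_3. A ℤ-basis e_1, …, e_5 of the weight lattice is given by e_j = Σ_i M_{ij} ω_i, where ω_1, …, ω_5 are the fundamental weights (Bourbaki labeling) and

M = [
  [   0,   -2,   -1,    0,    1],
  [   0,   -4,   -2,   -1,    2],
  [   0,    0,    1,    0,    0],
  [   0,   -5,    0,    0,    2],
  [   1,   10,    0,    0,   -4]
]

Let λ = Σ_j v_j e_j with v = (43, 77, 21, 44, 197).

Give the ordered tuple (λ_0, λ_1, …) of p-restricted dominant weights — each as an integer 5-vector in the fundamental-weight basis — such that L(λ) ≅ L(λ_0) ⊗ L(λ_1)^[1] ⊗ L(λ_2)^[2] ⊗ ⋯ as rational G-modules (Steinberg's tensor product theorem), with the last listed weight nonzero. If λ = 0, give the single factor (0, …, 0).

((1, 0, 0, 0, 1), (1, 0, 1, 0, 2), (2, 0, 2, 1, 2))

Converting to the ω-basis (c_i = row i of M dotted with v = (43, 77, 21, 44, 197)):
  c_1 = 0*43 + -2*77 + -1*21 + 0*44 + 1*197 = 22
  c_2 = 0*43 + -4*77 + -2*21 + -1*44 + 2*197 = 0
  c_3 = 0*43 + 0*77 + 1*21 + 0*44 + 0*197 = 21
  c_4 = 0*43 + -5*77 + 0*21 + 0*44 + 2*197 = 9
  c_5 = 1*43 + 10*77 + 0*21 + 0*44 + -4*197 = 25
p = 3; digits c_i = Σ_j d_{ij}·3^j, 0 ≤ d_{ij} < 3:
  c_1 = 22 = 1·3^0 + 1·3^1 + 2·3^2
  c_2 = 0
  c_3 = 21 = 0·3^0 + 1·3^1 + 2·3^2
  c_4 = 9 = 0·3^0 + 0·3^1 + 1·3^2
  c_5 = 25 = 1·3^0 + 2·3^1 + 2·3^2
p-restricted factor λ_0 = (1, 0, 0, 0, 1)
p-restricted factor λ_1 = (1, 0, 1, 0, 2)
p-restricted factor λ_2 = (2, 0, 2, 1, 2)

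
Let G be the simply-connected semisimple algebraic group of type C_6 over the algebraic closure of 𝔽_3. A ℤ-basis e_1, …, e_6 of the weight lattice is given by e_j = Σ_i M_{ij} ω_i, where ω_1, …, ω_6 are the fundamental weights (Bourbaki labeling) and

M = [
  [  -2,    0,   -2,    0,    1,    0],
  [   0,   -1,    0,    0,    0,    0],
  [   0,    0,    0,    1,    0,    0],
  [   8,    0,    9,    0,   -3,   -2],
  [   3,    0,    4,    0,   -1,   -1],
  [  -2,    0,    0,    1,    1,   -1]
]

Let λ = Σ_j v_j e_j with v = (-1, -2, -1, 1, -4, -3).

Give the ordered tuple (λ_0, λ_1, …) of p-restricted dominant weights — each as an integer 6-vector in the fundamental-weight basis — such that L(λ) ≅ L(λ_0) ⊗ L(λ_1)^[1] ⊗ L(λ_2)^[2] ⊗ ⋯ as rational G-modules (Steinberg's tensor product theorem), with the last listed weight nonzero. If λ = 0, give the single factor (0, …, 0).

Converting to the ω-basis (c_i = row i of M dotted with v = (-1, -2, -1, 1, -4, -3)):
  c_1 = (-2)·(-1) + (0)·(-2) + (-2)·(-1) + (0)·(1) + (1)·(-4) + (0)·(-3) = 0
  c_2 = (0)·(-1) + (-1)·(-2) + (0)·(-1) + (0)·(1) + (0)·(-4) + (0)·(-3) = 2
  c_3 = (0)·(-1) + (0)·(-2) + (0)·(-1) + (1)·(1) + (0)·(-4) + (0)·(-3) = 1
  c_4 = (8)·(-1) + (0)·(-2) + (9)·(-1) + (0)·(1) + (-3)·(-4) + (-2)·(-3) = 1
  c_5 = (3)·(-1) + (0)·(-2) + (4)·(-1) + (0)·(1) + (-1)·(-4) + (-1)·(-3) = 0
  c_6 = (-2)·(-1) + (0)·(-2) + (0)·(-1) + (1)·(1) + (1)·(-4) + (-1)·(-3) = 2
Expand coordinatewise in base 3:
  c_1 = 0
  c_2 = 2 = 2·3^0
  c_3 = 1 = 1·3^0
  c_4 = 1 = 1·3^0
  c_5 = 0
  c_6 = 2 = 2·3^0
λ_0 = (0, 2, 1, 1, 0, 2)

((0, 2, 1, 1, 0, 2),)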